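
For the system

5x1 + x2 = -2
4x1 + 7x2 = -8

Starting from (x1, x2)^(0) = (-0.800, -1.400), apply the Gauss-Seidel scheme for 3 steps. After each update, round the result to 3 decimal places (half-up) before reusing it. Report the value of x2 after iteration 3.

Iteration 1:
  x1 = (-2 - (1)·-1.400) / (5) = -0.120
  x2 = (-8 - (4)·-0.120) / (7) = -1.074
Iteration 2:
  x1 = (-2 - (1)·-1.074) / (5) = -0.185
  x2 = (-8 - (4)·-0.185) / (7) = -1.037
Iteration 3:
  x1 = (-2 - (1)·-1.037) / (5) = -0.193
  x2 = (-8 - (4)·-0.193) / (7) = -1.033

-1.033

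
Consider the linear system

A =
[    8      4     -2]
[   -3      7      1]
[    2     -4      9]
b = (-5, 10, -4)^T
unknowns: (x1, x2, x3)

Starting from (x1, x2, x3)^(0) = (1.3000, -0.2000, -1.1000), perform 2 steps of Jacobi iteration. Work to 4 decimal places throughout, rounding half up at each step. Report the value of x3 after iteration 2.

0.6857

Iteration 1:
  x1 = (-5 - (4)·-0.2000 - (-2)·-1.1000) / (8) = -0.8000
  x2 = (10 - (-3)·1.3000 - (1)·-1.1000) / (7) = 2.1429
  x3 = (-4 - (2)·1.3000 - (-4)·-0.2000) / (9) = -0.8222
Iteration 2:
  x1 = (-5 - (4)·2.1429 - (-2)·-0.8222) / (8) = -1.9020
  x2 = (10 - (-3)·-0.8000 - (1)·-0.8222) / (7) = 1.2032
  x3 = (-4 - (2)·-0.8000 - (-4)·2.1429) / (9) = 0.6857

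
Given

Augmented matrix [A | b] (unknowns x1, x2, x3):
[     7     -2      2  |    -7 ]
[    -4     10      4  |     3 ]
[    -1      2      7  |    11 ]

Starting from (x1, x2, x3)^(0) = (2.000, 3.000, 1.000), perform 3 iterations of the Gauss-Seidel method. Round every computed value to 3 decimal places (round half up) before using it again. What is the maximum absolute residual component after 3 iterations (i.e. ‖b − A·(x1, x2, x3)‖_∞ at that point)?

Iteration 1:
  x1 = (-7 - (-2)·3.000 - (2)·1.000) / (7) = -0.429
  x2 = (3 - (-4)·-0.429 - (4)·1.000) / (10) = -0.272
  x3 = (11 - (-1)·-0.429 - (2)·-0.272) / (7) = 1.588
Iteration 2:
  x1 = (-7 - (-2)·-0.272 - (2)·1.588) / (7) = -1.531
  x2 = (3 - (-4)·-1.531 - (4)·1.588) / (10) = -0.948
  x3 = (11 - (-1)·-1.531 - (2)·-0.948) / (7) = 1.624
Iteration 3:
  x1 = (-7 - (-2)·-0.948 - (2)·1.624) / (7) = -1.735
  x2 = (3 - (-4)·-1.735 - (4)·1.624) / (10) = -1.044
  x3 = (11 - (-1)·-1.735 - (2)·-1.044) / (7) = 1.622
Residual b − A·x = (-0.187, 0.012, -0.001); ∞-norm = 0.187

0.187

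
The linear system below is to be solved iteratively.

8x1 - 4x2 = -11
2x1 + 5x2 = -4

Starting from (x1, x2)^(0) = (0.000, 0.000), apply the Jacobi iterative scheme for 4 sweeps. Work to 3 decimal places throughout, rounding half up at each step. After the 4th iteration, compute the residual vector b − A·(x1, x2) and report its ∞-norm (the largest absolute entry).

Iteration 1:
  x1 = (-11 - (-4)·0.000) / (8) = -1.375
  x2 = (-4 - (2)·0.000) / (5) = -0.800
Iteration 2:
  x1 = (-11 - (-4)·-0.800) / (8) = -1.775
  x2 = (-4 - (2)·-1.375) / (5) = -0.250
Iteration 3:
  x1 = (-11 - (-4)·-0.250) / (8) = -1.500
  x2 = (-4 - (2)·-1.775) / (5) = -0.090
Iteration 4:
  x1 = (-11 - (-4)·-0.090) / (8) = -1.420
  x2 = (-4 - (2)·-1.500) / (5) = -0.200
Residual b − A·x = (-0.440, -0.160); ∞-norm = 0.440

0.440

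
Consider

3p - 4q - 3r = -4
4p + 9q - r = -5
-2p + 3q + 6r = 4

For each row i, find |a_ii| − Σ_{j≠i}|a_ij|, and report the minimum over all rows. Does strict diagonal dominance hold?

-4

row 1: |3| − (4+3) = -4
row 2: |9| − (4+1) = 4
row 3: |6| − (2+3) = 1
minimum over rows = -4 → not strictly diagonally dominant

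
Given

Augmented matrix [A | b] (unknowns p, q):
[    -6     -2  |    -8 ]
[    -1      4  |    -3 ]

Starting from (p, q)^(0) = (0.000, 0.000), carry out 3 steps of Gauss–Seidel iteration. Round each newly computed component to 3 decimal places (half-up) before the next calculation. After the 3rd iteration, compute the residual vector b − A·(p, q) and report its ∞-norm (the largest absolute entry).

Iteration 1:
  p = (-8 - (-2)·0.000) / (-6) = 1.333
  q = (-3 - (-1)·1.333) / (4) = -0.417
Iteration 2:
  p = (-8 - (-2)·-0.417) / (-6) = 1.472
  q = (-3 - (-1)·1.472) / (4) = -0.382
Iteration 3:
  p = (-8 - (-2)·-0.382) / (-6) = 1.461
  q = (-3 - (-1)·1.461) / (4) = -0.385
Residual b − A·x = (-0.004, 0.001); ∞-norm = 0.004

0.004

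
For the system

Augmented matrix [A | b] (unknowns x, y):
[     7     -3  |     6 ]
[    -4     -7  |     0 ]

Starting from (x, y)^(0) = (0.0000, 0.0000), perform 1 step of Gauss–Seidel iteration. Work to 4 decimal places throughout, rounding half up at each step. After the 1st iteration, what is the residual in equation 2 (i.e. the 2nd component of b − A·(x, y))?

-0.0002

Iteration 1:
  x = (6 - (-3)·0.0000) / (7) = 0.8571
  y = (0 - (-4)·0.8571) / (-7) = -0.4898
Residual b − A·x = (-1.4691, -0.0002)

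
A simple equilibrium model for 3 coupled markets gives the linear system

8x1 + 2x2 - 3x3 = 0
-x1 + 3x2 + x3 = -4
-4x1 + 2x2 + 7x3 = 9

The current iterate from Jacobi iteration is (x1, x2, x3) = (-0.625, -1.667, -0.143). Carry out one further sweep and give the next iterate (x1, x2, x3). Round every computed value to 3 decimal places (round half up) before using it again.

(0.363, -1.494, 1.405)

One sweep:
  x1 = (0 - (2)·-1.667 - (-3)·-0.143) / (8) = 0.363
  x2 = (-4 - (-1)·-0.625 - (1)·-0.143) / (3) = -1.494
  x3 = (9 - (-4)·-0.625 - (2)·-1.667) / (7) = 1.405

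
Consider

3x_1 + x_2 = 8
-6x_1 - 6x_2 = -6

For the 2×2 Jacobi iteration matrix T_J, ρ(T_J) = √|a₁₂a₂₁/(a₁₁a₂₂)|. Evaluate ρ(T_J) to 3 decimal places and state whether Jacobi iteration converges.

0.577

a₁₂a₂₁/(a₁₁a₂₂) = (1)·(-6) / ((3)·(-6)) = 0.333333
ρ = √|0.333333| = √0.333333 = 0.577
ρ < 1, so Jacobi converges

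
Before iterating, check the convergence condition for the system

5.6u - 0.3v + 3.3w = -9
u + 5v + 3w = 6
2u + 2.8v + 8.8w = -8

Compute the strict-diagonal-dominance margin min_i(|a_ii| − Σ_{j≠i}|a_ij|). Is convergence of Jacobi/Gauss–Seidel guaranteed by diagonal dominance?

row 1: |5.6| − (0.3+3.3) = 2
row 2: |5| − (1+3) = 1
row 3: |8.8| − (2+2.8) = 4
minimum over rows = 1 → strictly diagonally dominant (convergence guaranteed)

1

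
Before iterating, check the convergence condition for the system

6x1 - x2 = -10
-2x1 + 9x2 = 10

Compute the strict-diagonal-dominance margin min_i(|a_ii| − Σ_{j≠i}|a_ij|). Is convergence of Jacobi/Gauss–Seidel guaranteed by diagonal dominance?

row 1: |6| − (1) = 5
row 2: |9| − (2) = 7
minimum over rows = 5 → strictly diagonally dominant (convergence guaranteed)

5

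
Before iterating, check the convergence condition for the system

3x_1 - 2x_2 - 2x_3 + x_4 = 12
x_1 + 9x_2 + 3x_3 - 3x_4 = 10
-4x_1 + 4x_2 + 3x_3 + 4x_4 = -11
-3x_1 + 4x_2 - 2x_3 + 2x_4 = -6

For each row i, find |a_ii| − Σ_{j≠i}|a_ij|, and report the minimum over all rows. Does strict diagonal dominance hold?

row 1: |3| − (2+2+1) = -2
row 2: |9| − (1+3+3) = 2
row 3: |3| − (4+4+4) = -9
row 4: |2| − (3+4+2) = -7
minimum over rows = -9 → not strictly diagonally dominant

-9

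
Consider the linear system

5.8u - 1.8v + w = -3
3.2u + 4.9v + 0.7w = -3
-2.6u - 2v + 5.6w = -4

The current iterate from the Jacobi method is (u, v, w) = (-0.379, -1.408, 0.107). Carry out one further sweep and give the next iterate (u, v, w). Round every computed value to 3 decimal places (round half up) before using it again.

One sweep:
  u = (-3 - (-1.8)·-1.408 - (1)·0.107) / (5.8) = -0.973
  v = (-3 - (3.2)·-0.379 - (0.7)·0.107) / (4.9) = -0.380
  w = (-4 - (-2.6)·-0.379 - (-2)·-1.408) / (5.6) = -1.393

(-0.973, -0.380, -1.393)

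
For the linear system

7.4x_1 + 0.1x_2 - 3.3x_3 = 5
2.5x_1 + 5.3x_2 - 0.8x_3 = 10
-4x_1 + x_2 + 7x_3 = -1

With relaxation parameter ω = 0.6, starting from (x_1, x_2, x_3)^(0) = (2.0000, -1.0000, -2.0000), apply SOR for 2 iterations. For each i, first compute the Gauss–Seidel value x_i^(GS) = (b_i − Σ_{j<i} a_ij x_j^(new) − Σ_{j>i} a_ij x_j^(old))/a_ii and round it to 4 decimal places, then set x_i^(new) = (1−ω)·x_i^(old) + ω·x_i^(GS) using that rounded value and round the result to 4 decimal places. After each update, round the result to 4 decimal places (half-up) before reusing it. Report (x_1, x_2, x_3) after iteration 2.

(0.4908, 1.0748, -0.2831)

Iteration 1:
  x_1: GS value = (5 - (0.1)·-1.0000 - (-3.3)·-2.0000) / (7.4) = -0.2027;  x_1 ← (1−ω)·2.0000 + ω·-0.2027 = 0.6784
  x_2: GS value = (10 - (2.5)·0.6784 - (-0.8)·-2.0000) / (5.3) = 1.2649;  x_2 ← (1−ω)·-1.0000 + ω·1.2649 = 0.3589
  x_3: GS value = (-1 - (-4)·0.6784 - (1)·0.3589) / (7) = 0.1935;  x_3 ← (1−ω)·-2.0000 + ω·0.1935 = -0.6839
Iteration 2:
  x_1: GS value = (5 - (0.1)·0.3589 - (-3.3)·-0.6839) / (7.4) = 0.3658;  x_1 ← (1−ω)·0.6784 + ω·0.3658 = 0.4908
  x_2: GS value = (10 - (2.5)·0.4908 - (-0.8)·-0.6839) / (5.3) = 1.5521;  x_2 ← (1−ω)·0.3589 + ω·1.5521 = 1.0748
  x_3: GS value = (-1 - (-4)·0.4908 - (1)·1.0748) / (7) = -0.0159;  x_3 ← (1−ω)·-0.6839 + ω·-0.0159 = -0.2831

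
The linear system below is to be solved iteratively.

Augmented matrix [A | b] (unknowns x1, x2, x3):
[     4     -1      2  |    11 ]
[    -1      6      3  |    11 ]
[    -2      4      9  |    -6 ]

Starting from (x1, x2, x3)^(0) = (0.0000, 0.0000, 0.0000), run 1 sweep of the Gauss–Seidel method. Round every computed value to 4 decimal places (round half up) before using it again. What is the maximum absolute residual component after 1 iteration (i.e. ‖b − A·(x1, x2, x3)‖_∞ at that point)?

4.4399

Iteration 1:
  x1 = (11 - (-1)·0.0000 - (2)·0.0000) / (4) = 2.7500
  x2 = (11 - (-1)·2.7500 - (3)·0.0000) / (6) = 2.2917
  x3 = (-6 - (-2)·2.7500 - (4)·2.2917) / (9) = -1.0741
Residual b − A·x = (4.4399, 3.2221, 0.0001); ∞-norm = 4.4399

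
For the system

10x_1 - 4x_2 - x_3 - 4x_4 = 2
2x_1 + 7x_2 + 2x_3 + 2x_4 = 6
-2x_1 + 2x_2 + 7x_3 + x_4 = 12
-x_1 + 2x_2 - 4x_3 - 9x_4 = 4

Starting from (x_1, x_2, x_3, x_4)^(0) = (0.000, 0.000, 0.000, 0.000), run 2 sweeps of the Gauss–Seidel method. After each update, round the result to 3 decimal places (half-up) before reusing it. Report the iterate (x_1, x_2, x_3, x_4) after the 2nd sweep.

(0.284, 0.614, 1.759, -1.121)

Iteration 1:
  x_1 = (2 - (-4)·0.000 - (-1)·0.000 - (-4)·0.000) / (10) = 0.200
  x_2 = (6 - (2)·0.200 - (2)·0.000 - (2)·0.000) / (7) = 0.800
  x_3 = (12 - (-2)·0.200 - (2)·0.800 - (1)·0.000) / (7) = 1.543
  x_4 = (4 - (-1)·0.200 - (2)·0.800 - (-4)·1.543) / (-9) = -0.975
Iteration 2:
  x_1 = (2 - (-4)·0.800 - (-1)·1.543 - (-4)·-0.975) / (10) = 0.284
  x_2 = (6 - (2)·0.284 - (2)·1.543 - (2)·-0.975) / (7) = 0.614
  x_3 = (12 - (-2)·0.284 - (2)·0.614 - (1)·-0.975) / (7) = 1.759
  x_4 = (4 - (-1)·0.284 - (2)·0.614 - (-4)·1.759) / (-9) = -1.121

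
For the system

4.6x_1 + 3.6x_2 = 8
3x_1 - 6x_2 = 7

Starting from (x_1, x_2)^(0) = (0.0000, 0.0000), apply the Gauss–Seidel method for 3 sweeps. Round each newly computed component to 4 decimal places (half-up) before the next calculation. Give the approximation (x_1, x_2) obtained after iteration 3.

Iteration 1:
  x_1 = (8 - (3.6)·0.0000) / (4.6) = 1.7391
  x_2 = (7 - (3)·1.7391) / (-6) = -0.2971
Iteration 2:
  x_1 = (8 - (3.6)·-0.2971) / (4.6) = 1.9716
  x_2 = (7 - (3)·1.9716) / (-6) = -0.1809
Iteration 3:
  x_1 = (8 - (3.6)·-0.1809) / (4.6) = 1.8807
  x_2 = (7 - (3)·1.8807) / (-6) = -0.2263

(1.8807, -0.2263)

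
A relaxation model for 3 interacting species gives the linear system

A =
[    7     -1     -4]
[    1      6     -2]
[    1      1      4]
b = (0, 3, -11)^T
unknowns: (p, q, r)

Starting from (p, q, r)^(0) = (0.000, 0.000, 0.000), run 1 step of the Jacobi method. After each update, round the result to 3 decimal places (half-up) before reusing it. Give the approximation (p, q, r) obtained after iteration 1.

(0.000, 0.500, -2.750)

Iteration 1:
  p = (0 - (-1)·0.000 - (-4)·0.000) / (7) = 0.000
  q = (3 - (1)·0.000 - (-2)·0.000) / (6) = 0.500
  r = (-11 - (1)·0.000 - (1)·0.000) / (4) = -2.750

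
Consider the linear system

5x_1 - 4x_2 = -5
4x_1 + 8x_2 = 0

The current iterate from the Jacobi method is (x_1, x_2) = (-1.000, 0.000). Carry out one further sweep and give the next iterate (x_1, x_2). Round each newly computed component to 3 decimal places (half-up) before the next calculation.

(-1.000, 0.500)

One sweep:
  x_1 = (-5 - (-4)·0.000) / (5) = -1.000
  x_2 = (0 - (4)·-1.000) / (8) = 0.500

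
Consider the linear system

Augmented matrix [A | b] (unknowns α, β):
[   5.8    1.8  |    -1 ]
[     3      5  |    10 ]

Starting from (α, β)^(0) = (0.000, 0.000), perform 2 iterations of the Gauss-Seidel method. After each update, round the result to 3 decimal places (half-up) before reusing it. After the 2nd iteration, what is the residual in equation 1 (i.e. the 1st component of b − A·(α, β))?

Iteration 1:
  α = (-1 - (1.8)·0.000) / (5.8) = -0.172
  β = (10 - (3)·-0.172) / (5) = 2.103
Iteration 2:
  α = (-1 - (1.8)·2.103) / (5.8) = -0.825
  β = (10 - (3)·-0.825) / (5) = 2.495
Residual b − A·x = (-0.706, 0.000)

-0.706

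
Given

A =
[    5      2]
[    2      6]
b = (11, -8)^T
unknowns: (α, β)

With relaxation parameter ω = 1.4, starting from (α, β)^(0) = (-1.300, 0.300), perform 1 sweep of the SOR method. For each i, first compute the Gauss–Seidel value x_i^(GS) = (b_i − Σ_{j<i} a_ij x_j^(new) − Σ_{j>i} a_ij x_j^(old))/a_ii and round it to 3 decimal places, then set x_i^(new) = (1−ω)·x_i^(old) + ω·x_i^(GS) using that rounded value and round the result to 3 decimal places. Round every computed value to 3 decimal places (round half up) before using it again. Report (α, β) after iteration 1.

(3.432, -3.588)

Iteration 1:
  α: GS value = (11 - (2)·0.300) / (5) = 2.080;  α ← (1−ω)·-1.300 + ω·2.080 = 3.432
  β: GS value = (-8 - (2)·3.432) / (6) = -2.477;  β ← (1−ω)·0.300 + ω·-2.477 = -3.588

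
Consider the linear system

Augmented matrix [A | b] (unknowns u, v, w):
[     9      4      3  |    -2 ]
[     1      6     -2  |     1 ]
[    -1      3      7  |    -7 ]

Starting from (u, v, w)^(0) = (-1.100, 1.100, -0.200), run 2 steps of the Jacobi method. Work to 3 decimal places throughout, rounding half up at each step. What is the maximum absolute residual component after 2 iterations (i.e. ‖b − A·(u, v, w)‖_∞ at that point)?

Iteration 1:
  u = (-2 - (4)·1.100 - (3)·-0.200) / (9) = -0.644
  v = (1 - (1)·-1.100 - (-2)·-0.200) / (6) = 0.283
  w = (-7 - (-1)·-1.100 - (3)·1.100) / (7) = -1.629
Iteration 2:
  u = (-2 - (4)·0.283 - (3)·-1.629) / (9) = 0.195
  v = (1 - (1)·-0.644 - (-2)·-1.629) / (6) = -0.269
  w = (-7 - (-1)·-0.644 - (3)·0.283) / (7) = -1.213
Residual b − A·x = (0.960, -0.007, 2.493); ∞-norm = 2.493

2.493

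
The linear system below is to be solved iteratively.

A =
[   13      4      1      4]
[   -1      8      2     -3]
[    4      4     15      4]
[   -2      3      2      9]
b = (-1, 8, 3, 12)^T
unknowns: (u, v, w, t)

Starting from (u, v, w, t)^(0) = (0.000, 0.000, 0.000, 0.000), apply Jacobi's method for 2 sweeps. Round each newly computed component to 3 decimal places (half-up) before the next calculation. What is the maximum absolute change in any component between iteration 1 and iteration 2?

Iteration 1:
  u = (-1 - (4)·0.000 - (1)·0.000 - (4)·0.000) / (13) = -0.077
  v = (8 - (-1)·0.000 - (2)·0.000 - (-3)·0.000) / (8) = 1.000
  w = (3 - (4)·0.000 - (4)·0.000 - (4)·0.000) / (15) = 0.200
  t = (12 - (-2)·0.000 - (3)·0.000 - (2)·0.000) / (9) = 1.333
Iteration 2:
  u = (-1 - (4)·1.000 - (1)·0.200 - (4)·1.333) / (13) = -0.810
  v = (8 - (-1)·-0.077 - (2)·0.200 - (-3)·1.333) / (8) = 1.440
  w = (3 - (4)·-0.077 - (4)·1.000 - (4)·1.333) / (15) = -0.402
  t = (12 - (-2)·-0.077 - (3)·1.000 - (2)·0.200) / (9) = 0.938
Change: (-0.733, 0.440, -0.602, -0.395) → max |·| = 0.733

0.733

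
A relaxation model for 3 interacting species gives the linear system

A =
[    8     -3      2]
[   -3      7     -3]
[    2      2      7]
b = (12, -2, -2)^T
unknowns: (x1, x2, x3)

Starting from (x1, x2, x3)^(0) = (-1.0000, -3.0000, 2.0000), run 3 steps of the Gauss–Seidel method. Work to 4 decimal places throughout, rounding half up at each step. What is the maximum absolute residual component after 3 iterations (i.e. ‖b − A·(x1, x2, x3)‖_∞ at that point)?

Iteration 1:
  x1 = (12 - (-3)·-3.0000 - (2)·2.0000) / (8) = -0.1250
  x2 = (-2 - (-3)·-0.1250 - (-3)·2.0000) / (7) = 0.5179
  x3 = (-2 - (2)·-0.1250 - (2)·0.5179) / (7) = -0.3980
Iteration 2:
  x1 = (12 - (-3)·0.5179 - (2)·-0.3980) / (8) = 1.7937
  x2 = (-2 - (-3)·1.7937 - (-3)·-0.3980) / (7) = 0.3124
  x3 = (-2 - (2)·1.7937 - (2)·0.3124) / (7) = -0.8875
Iteration 3:
  x1 = (12 - (-3)·0.3124 - (2)·-0.8875) / (8) = 1.8390
  x2 = (-2 - (-3)·1.8390 - (-3)·-0.8875) / (7) = 0.1221
  x3 = (-2 - (2)·1.8390 - (2)·0.1221) / (7) = -0.8460
Residual b − A·x = (-0.6537, 0.1243, -0.0002); ∞-norm = 0.6537

0.6537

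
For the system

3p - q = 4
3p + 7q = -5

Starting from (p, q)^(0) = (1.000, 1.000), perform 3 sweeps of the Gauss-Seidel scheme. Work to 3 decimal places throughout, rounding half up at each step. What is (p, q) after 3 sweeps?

(0.973, -1.131)

Iteration 1:
  p = (4 - (-1)·1.000) / (3) = 1.667
  q = (-5 - (3)·1.667) / (7) = -1.429
Iteration 2:
  p = (4 - (-1)·-1.429) / (3) = 0.857
  q = (-5 - (3)·0.857) / (7) = -1.082
Iteration 3:
  p = (4 - (-1)·-1.082) / (3) = 0.973
  q = (-5 - (3)·0.973) / (7) = -1.131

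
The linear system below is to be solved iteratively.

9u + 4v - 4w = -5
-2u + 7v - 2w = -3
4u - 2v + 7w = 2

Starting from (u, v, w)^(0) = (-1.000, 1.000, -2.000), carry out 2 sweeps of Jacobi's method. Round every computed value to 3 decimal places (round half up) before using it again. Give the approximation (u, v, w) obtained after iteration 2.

Iteration 1:
  u = (-5 - (4)·1.000 - (-4)·-2.000) / (9) = -1.889
  v = (-3 - (-2)·-1.000 - (-2)·-2.000) / (7) = -1.286
  w = (2 - (4)·-1.000 - (-2)·1.000) / (7) = 1.143
Iteration 2:
  u = (-5 - (4)·-1.286 - (-4)·1.143) / (9) = 0.524
  v = (-3 - (-2)·-1.889 - (-2)·1.143) / (7) = -0.642
  w = (2 - (4)·-1.889 - (-2)·-1.286) / (7) = 0.998

(0.524, -0.642, 0.998)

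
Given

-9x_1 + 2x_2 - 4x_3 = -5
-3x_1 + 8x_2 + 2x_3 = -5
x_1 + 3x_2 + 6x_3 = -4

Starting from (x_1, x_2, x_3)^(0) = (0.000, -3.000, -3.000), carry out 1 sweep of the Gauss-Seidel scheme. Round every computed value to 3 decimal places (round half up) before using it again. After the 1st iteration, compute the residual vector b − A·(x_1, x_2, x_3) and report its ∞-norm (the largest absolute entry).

Iteration 1:
  x_1 = (-5 - (2)·-3.000 - (-4)·-3.000) / (-9) = 1.222
  x_2 = (-5 - (-3)·1.222 - (2)·-3.000) / (8) = 0.583
  x_3 = (-4 - (1)·1.222 - (3)·0.583) / (6) = -1.162
Residual b − A·x = (0.184, -3.674, 0.001); ∞-norm = 3.674

3.674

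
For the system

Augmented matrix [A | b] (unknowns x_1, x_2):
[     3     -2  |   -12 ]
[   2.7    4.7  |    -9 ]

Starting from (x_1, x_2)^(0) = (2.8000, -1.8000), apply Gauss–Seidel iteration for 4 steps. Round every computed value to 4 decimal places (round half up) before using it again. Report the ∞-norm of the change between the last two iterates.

0.2809

Iteration 1:
  x_1 = (-12 - (-2)·-1.8000) / (3) = -5.2000
  x_2 = (-9 - (2.7)·-5.2000) / (4.7) = 1.0723
Iteration 2:
  x_1 = (-12 - (-2)·1.0723) / (3) = -3.2851
  x_2 = (-9 - (2.7)·-3.2851) / (4.7) = -0.0277
Iteration 3:
  x_1 = (-12 - (-2)·-0.0277) / (3) = -4.0185
  x_2 = (-9 - (2.7)·-4.0185) / (4.7) = 0.3936
Iteration 4:
  x_1 = (-12 - (-2)·0.3936) / (3) = -3.7376
  x_2 = (-9 - (2.7)·-3.7376) / (4.7) = 0.2322
Change: (0.2809, -0.1614) → max |·| = 0.2809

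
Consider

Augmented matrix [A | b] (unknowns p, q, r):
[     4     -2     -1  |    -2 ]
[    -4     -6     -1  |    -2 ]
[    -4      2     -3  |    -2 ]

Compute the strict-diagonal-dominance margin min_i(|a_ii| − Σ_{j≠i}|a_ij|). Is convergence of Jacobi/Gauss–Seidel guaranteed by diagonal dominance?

row 1: |4| − (2+1) = 1
row 2: |-6| − (4+1) = 1
row 3: |-3| − (4+2) = -3
minimum over rows = -3 → not strictly diagonally dominant

-3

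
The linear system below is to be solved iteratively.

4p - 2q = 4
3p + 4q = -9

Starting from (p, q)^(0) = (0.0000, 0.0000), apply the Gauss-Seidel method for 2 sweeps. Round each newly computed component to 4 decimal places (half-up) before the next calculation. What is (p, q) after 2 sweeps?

(-0.5000, -1.8750)

Iteration 1:
  p = (4 - (-2)·0.0000) / (4) = 1.0000
  q = (-9 - (3)·1.0000) / (4) = -3.0000
Iteration 2:
  p = (4 - (-2)·-3.0000) / (4) = -0.5000
  q = (-9 - (3)·-0.5000) / (4) = -1.8750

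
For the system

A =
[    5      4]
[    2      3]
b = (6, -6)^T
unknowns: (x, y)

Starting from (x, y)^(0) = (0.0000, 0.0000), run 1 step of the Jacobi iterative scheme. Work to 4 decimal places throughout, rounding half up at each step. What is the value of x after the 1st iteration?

Iteration 1:
  x = (6 - (4)·0.0000) / (5) = 1.2000
  y = (-6 - (2)·0.0000) / (3) = -2.0000

1.2000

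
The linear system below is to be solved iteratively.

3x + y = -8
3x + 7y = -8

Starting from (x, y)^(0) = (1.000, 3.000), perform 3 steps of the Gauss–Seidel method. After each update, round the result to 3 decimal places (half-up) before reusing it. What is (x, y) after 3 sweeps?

Iteration 1:
  x = (-8 - (1)·3.000) / (3) = -3.667
  y = (-8 - (3)·-3.667) / (7) = 0.429
Iteration 2:
  x = (-8 - (1)·0.429) / (3) = -2.810
  y = (-8 - (3)·-2.810) / (7) = 0.061
Iteration 3:
  x = (-8 - (1)·0.061) / (3) = -2.687
  y = (-8 - (3)·-2.687) / (7) = 0.009

(-2.687, 0.009)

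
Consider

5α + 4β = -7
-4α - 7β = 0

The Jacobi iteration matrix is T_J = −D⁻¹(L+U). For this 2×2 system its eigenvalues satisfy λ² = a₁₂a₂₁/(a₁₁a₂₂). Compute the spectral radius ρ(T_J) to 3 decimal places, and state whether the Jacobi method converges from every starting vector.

0.676

a₁₂a₂₁/(a₁₁a₂₂) = (4)·(-4) / ((5)·(-7)) = 0.457143
ρ = √|0.457143| = √0.457143 = 0.676
ρ < 1, so Jacobi converges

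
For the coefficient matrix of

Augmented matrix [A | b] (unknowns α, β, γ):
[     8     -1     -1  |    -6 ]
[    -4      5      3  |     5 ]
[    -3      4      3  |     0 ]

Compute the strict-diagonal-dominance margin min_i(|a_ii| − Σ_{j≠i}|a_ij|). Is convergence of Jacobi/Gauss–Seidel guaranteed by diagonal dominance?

row 1: |8| − (1+1) = 6
row 2: |5| − (4+3) = -2
row 3: |3| − (3+4) = -4
minimum over rows = -4 → not strictly diagonally dominant

-4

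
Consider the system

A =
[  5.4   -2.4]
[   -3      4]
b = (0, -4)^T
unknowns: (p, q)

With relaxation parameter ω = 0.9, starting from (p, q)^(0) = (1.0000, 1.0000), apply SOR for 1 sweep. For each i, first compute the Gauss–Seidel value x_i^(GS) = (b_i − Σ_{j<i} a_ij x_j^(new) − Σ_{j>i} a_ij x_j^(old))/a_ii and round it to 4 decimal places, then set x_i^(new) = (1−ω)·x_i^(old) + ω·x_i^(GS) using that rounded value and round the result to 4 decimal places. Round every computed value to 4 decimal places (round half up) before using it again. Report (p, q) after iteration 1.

(0.5000, -0.4625)

Iteration 1:
  p: GS value = (0 - (-2.4)·1.0000) / (5.4) = 0.4444;  p ← (1−ω)·1.0000 + ω·0.4444 = 0.5000
  q: GS value = (-4 - (-3)·0.5000) / (4) = -0.6250;  q ← (1−ω)·1.0000 + ω·-0.6250 = -0.4625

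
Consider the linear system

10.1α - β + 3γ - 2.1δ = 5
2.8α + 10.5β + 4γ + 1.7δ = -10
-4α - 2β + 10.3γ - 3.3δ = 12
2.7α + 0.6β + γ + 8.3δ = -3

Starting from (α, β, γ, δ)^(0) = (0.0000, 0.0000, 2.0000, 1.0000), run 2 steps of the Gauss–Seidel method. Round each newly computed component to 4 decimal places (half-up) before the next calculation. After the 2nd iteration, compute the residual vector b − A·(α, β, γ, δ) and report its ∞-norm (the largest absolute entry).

Iteration 1:
  α = (5 - (-1)·0.0000 - (3)·2.0000 - (-2.1)·1.0000) / (10.1) = 0.1089
  β = (-10 - (2.8)·0.1089 - (4)·2.0000 - (1.7)·1.0000) / (10.5) = -1.9052
  γ = (12 - (-4)·0.1089 - (-2)·-1.9052 - (-3.3)·1.0000) / (10.3) = 1.1578
  δ = (-3 - (2.7)·0.1089 - (0.6)·-1.9052 - (1)·1.1578) / (8.3) = -0.3986
Iteration 2:
  α = (5 - (-1)·-1.9052 - (3)·1.1578 - (-2.1)·-0.3986) / (10.1) = -0.1204
  β = (-10 - (2.8)·-0.1204 - (4)·1.1578 - (1.7)·-0.3986) / (10.5) = -1.2968
  γ = (12 - (-4)·-0.1204 - (-2)·-1.2968 - (-3.3)·-0.3986) / (10.3) = 0.7388
  δ = (-3 - (2.7)·-0.1204 - (0.6)·-1.2968 - (1)·0.7388) / (8.3) = -0.3175
Residual b − A·x = (2.0361, 1.5381, 0.2674, -0.0004); ∞-norm = 2.0361

2.0361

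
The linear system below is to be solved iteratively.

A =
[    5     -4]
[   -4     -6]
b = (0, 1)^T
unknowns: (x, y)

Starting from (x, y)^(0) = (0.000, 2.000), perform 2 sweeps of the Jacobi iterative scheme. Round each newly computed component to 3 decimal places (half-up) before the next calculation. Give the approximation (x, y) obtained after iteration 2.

(-0.134, -1.233)

Iteration 1:
  x = (0 - (-4)·2.000) / (5) = 1.600
  y = (1 - (-4)·0.000) / (-6) = -0.167
Iteration 2:
  x = (0 - (-4)·-0.167) / (5) = -0.134
  y = (1 - (-4)·1.600) / (-6) = -1.233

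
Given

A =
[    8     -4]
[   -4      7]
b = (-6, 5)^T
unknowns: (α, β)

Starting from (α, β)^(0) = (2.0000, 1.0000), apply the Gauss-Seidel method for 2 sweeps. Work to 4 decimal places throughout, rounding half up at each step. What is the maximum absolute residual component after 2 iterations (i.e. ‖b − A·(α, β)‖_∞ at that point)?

Iteration 1:
  α = (-6 - (-4)·1.0000) / (8) = -0.2500
  β = (5 - (-4)·-0.2500) / (7) = 0.5714
Iteration 2:
  α = (-6 - (-4)·0.5714) / (8) = -0.4643
  β = (5 - (-4)·-0.4643) / (7) = 0.4490
Residual b − A·x = (-0.4896, -0.0002); ∞-norm = 0.4896

0.4896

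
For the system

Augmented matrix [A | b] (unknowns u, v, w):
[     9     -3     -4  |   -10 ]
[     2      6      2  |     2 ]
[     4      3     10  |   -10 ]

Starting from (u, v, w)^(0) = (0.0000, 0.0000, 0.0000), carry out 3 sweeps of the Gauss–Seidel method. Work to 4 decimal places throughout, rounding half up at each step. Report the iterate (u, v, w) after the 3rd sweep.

Iteration 1:
  u = (-10 - (-3)·0.0000 - (-4)·0.0000) / (9) = -1.1111
  v = (2 - (2)·-1.1111 - (2)·0.0000) / (6) = 0.7037
  w = (-10 - (4)·-1.1111 - (3)·0.7037) / (10) = -0.7667
Iteration 2:
  u = (-10 - (-3)·0.7037 - (-4)·-0.7667) / (9) = -1.2173
  v = (2 - (2)·-1.2173 - (2)·-0.7667) / (6) = 0.9947
  w = (-10 - (4)·-1.2173 - (3)·0.9947) / (10) = -0.8115
Iteration 3:
  u = (-10 - (-3)·0.9947 - (-4)·-0.8115) / (9) = -1.1402
  v = (2 - (2)·-1.1402 - (2)·-0.8115) / (6) = 0.9839
  w = (-10 - (4)·-1.1402 - (3)·0.9839) / (10) = -0.8391

(-1.1402, 0.9839, -0.8391)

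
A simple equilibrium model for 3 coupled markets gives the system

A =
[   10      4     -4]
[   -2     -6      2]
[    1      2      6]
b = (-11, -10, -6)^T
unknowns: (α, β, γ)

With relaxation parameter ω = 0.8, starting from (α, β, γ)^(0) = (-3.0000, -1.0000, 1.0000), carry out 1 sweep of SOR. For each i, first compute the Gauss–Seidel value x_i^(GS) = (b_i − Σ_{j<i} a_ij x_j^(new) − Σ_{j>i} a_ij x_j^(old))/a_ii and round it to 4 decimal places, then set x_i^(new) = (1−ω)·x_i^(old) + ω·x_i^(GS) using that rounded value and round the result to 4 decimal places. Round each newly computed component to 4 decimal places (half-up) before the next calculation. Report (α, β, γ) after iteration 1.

Iteration 1:
  α: GS value = (-11 - (4)·-1.0000 - (-4)·1.0000) / (10) = -0.3000;  α ← (1−ω)·-3.0000 + ω·-0.3000 = -0.8400
  β: GS value = (-10 - (-2)·-0.8400 - (2)·1.0000) / (-6) = 2.2800;  β ← (1−ω)·-1.0000 + ω·2.2800 = 1.6240
  γ: GS value = (-6 - (1)·-0.8400 - (2)·1.6240) / (6) = -1.4013;  γ ← (1−ω)·1.0000 + ω·-1.4013 = -0.9210

(-0.8400, 1.6240, -0.9210)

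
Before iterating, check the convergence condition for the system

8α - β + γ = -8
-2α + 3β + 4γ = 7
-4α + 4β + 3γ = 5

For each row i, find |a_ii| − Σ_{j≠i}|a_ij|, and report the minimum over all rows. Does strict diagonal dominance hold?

-5

row 1: |8| − (1+1) = 6
row 2: |3| − (2+4) = -3
row 3: |3| − (4+4) = -5
minimum over rows = -5 → not strictly diagonally dominant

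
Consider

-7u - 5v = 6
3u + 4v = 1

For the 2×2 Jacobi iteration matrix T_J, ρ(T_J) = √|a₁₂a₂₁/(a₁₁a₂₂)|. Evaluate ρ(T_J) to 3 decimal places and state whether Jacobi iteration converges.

0.732

a₁₂a₂₁/(a₁₁a₂₂) = (-5)·(3) / ((-7)·(4)) = 0.535714
ρ = √|0.535714| = √0.535714 = 0.732
ρ < 1, so Jacobi converges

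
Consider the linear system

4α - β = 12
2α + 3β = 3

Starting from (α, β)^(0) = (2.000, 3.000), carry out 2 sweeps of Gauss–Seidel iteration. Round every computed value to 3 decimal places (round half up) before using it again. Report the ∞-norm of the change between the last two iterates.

1.125

Iteration 1:
  α = (12 - (-1)·3.000) / (4) = 3.750
  β = (3 - (2)·3.750) / (3) = -1.500
Iteration 2:
  α = (12 - (-1)·-1.500) / (4) = 2.625
  β = (3 - (2)·2.625) / (3) = -0.750
Change: (-1.125, 0.750) → max |·| = 1.125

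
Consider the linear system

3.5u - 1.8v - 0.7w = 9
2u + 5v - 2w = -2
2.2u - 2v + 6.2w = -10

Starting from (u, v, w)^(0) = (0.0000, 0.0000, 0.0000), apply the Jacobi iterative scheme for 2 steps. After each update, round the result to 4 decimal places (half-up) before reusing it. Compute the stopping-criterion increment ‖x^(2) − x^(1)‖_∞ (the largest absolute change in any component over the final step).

Iteration 1:
  u = (9 - (-1.8)·0.0000 - (-0.7)·0.0000) / (3.5) = 2.5714
  v = (-2 - (2)·0.0000 - (-2)·0.0000) / (5) = -0.4000
  w = (-10 - (2.2)·0.0000 - (-2)·0.0000) / (6.2) = -1.6129
Iteration 2:
  u = (9 - (-1.8)·-0.4000 - (-0.7)·-1.6129) / (3.5) = 2.0431
  v = (-2 - (2)·2.5714 - (-2)·-1.6129) / (5) = -2.0737
  w = (-10 - (2.2)·2.5714 - (-2)·-0.4000) / (6.2) = -2.6544
Change: (-0.5283, -1.6737, -1.0415) → max |·| = 1.6737

1.6737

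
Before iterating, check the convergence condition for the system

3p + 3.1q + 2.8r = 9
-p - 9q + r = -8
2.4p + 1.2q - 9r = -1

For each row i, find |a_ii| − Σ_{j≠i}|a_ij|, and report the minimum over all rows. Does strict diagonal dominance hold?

-2.9

row 1: |3| − (3.1+2.8) = -2.9
row 2: |-9| − (1+1) = 7
row 3: |-9| − (2.4+1.2) = 5.4
minimum over rows = -2.9 → not strictly diagonally dominant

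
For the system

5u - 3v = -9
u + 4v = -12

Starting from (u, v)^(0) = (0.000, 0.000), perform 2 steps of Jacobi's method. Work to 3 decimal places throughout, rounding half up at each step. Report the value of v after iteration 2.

-2.550

Iteration 1:
  u = (-9 - (-3)·0.000) / (5) = -1.800
  v = (-12 - (1)·0.000) / (4) = -3.000
Iteration 2:
  u = (-9 - (-3)·-3.000) / (5) = -3.600
  v = (-12 - (1)·-1.800) / (4) = -2.550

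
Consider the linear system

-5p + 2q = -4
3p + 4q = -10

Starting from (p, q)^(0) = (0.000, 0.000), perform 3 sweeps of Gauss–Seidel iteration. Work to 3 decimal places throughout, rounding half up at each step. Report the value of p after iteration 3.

Iteration 1:
  p = (-4 - (2)·0.000) / (-5) = 0.800
  q = (-10 - (3)·0.800) / (4) = -3.100
Iteration 2:
  p = (-4 - (2)·-3.100) / (-5) = -0.440
  q = (-10 - (3)·-0.440) / (4) = -2.170
Iteration 3:
  p = (-4 - (2)·-2.170) / (-5) = -0.068
  q = (-10 - (3)·-0.068) / (4) = -2.449

-0.068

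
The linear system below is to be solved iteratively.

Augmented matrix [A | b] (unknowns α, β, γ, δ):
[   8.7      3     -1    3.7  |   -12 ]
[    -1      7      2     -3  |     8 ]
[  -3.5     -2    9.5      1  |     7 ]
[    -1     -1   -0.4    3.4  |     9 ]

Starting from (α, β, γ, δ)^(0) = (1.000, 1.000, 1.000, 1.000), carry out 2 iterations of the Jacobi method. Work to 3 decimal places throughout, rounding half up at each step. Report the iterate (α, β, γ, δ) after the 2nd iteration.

Iteration 1:
  α = (-12 - (3)·1.000 - (-1)·1.000 - (3.7)·1.000) / (8.7) = -2.034
  β = (8 - (-1)·1.000 - (2)·1.000 - (-3)·1.000) / (7) = 1.429
  γ = (7 - (-3.5)·1.000 - (-2)·1.000 - (1)·1.000) / (9.5) = 1.211
  δ = (9 - (-1)·1.000 - (-1)·1.000 - (-0.4)·1.000) / (3.4) = 3.353
Iteration 2:
  α = (-12 - (3)·1.429 - (-1)·1.211 - (3.7)·3.353) / (8.7) = -3.159
  β = (8 - (-1)·-2.034 - (2)·1.211 - (-3)·3.353) / (7) = 1.943
  γ = (7 - (-3.5)·-2.034 - (-2)·1.429 - (1)·3.353) / (9.5) = -0.065
  δ = (9 - (-1)·-2.034 - (-1)·1.429 - (-0.4)·1.211) / (3.4) = 2.612

(-3.159, 1.943, -0.065, 2.612)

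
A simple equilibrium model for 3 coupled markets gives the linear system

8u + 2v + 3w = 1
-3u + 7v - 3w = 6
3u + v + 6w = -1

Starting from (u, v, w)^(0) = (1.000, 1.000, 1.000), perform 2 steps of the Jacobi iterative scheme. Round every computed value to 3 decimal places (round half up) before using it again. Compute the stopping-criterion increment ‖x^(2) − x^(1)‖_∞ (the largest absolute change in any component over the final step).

Iteration 1:
  u = (1 - (2)·1.000 - (3)·1.000) / (8) = -0.500
  v = (6 - (-3)·1.000 - (-3)·1.000) / (7) = 1.714
  w = (-1 - (3)·1.000 - (1)·1.000) / (6) = -0.833
Iteration 2:
  u = (1 - (2)·1.714 - (3)·-0.833) / (8) = 0.009
  v = (6 - (-3)·-0.500 - (-3)·-0.833) / (7) = 0.286
  w = (-1 - (3)·-0.500 - (1)·1.714) / (6) = -0.202
Change: (0.509, -1.428, 0.631) → max |·| = 1.428

1.428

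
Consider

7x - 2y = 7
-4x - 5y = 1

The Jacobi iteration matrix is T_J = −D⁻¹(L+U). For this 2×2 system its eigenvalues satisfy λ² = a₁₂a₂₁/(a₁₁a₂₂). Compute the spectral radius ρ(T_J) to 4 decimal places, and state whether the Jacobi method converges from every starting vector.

0.4781

a₁₂a₂₁/(a₁₁a₂₂) = (-2)·(-4) / ((7)·(-5)) = -0.228571
ρ = √|-0.228571| = √0.228571 = 0.4781
ρ < 1, so Jacobi converges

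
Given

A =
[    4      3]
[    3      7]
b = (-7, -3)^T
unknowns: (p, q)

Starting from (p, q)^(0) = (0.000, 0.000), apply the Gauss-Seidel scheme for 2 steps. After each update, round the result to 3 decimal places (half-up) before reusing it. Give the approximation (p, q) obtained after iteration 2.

(-1.991, 0.425)

Iteration 1:
  p = (-7 - (3)·0.000) / (4) = -1.750
  q = (-3 - (3)·-1.750) / (7) = 0.321
Iteration 2:
  p = (-7 - (3)·0.321) / (4) = -1.991
  q = (-3 - (3)·-1.991) / (7) = 0.425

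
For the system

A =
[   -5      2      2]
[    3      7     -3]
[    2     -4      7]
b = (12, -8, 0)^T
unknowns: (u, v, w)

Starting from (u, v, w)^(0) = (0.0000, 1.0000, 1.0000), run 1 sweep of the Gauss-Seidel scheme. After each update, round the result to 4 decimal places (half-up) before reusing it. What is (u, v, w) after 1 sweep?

Iteration 1:
  u = (12 - (2)·1.0000 - (2)·1.0000) / (-5) = -1.6000
  v = (-8 - (3)·-1.6000 - (-3)·1.0000) / (7) = -0.0286
  w = (0 - (2)·-1.6000 - (-4)·-0.0286) / (7) = 0.4408

(-1.6000, -0.0286, 0.4408)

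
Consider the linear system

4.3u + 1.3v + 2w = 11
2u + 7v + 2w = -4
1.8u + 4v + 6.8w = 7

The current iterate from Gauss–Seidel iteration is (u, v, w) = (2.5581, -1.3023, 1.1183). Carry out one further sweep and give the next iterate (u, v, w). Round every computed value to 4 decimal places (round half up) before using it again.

One sweep:
  u = (11 - (1.3)·-1.3023 - (2)·1.1183) / (4.3) = 2.4317
  v = (-4 - (2)·2.4317 - (2)·1.1183) / (7) = -1.5857
  w = (7 - (1.8)·2.4317 - (4)·-1.5857) / (6.8) = 1.3185

(2.4317, -1.5857, 1.3185)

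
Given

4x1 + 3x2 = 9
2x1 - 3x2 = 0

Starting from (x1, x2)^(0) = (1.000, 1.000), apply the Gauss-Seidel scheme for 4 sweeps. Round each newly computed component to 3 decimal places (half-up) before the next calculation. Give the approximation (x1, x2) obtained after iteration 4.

Iteration 1:
  x1 = (9 - (3)·1.000) / (4) = 1.500
  x2 = (0 - (2)·1.500) / (-3) = 1.000
Iteration 2:
  x1 = (9 - (3)·1.000) / (4) = 1.500
  x2 = (0 - (2)·1.500) / (-3) = 1.000
Iteration 3:
  x1 = (9 - (3)·1.000) / (4) = 1.500
  x2 = (0 - (2)·1.500) / (-3) = 1.000
Iteration 4:
  x1 = (9 - (3)·1.000) / (4) = 1.500
  x2 = (0 - (2)·1.500) / (-3) = 1.000

(1.500, 1.000)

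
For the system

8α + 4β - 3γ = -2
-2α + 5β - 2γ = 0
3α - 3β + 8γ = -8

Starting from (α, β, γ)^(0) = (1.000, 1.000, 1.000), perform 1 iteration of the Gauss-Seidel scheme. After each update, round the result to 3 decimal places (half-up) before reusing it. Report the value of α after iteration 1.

Iteration 1:
  α = (-2 - (4)·1.000 - (-3)·1.000) / (8) = -0.375
  β = (0 - (-2)·-0.375 - (-2)·1.000) / (5) = 0.250
  γ = (-8 - (3)·-0.375 - (-3)·0.250) / (8) = -0.766

-0.375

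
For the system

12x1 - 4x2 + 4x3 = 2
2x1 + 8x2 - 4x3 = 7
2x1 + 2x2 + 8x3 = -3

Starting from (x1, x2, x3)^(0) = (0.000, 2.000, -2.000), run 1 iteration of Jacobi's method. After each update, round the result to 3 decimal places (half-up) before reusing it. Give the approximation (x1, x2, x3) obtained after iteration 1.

Iteration 1:
  x1 = (2 - (-4)·2.000 - (4)·-2.000) / (12) = 1.500
  x2 = (7 - (2)·0.000 - (-4)·-2.000) / (8) = -0.125
  x3 = (-3 - (2)·0.000 - (2)·2.000) / (8) = -0.875

(1.500, -0.125, -0.875)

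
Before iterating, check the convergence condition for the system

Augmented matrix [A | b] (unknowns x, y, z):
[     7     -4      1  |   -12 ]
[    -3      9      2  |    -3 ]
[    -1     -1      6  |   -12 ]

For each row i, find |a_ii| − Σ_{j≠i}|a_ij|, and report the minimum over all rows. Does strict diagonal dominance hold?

row 1: |7| − (4+1) = 2
row 2: |9| − (3+2) = 4
row 3: |6| − (1+1) = 4
minimum over rows = 2 → strictly diagonally dominant (convergence guaranteed)

2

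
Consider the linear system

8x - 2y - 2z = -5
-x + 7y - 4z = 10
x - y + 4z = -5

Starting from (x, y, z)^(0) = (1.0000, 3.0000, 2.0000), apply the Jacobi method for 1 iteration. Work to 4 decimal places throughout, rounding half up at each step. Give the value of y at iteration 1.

2.7143

Iteration 1:
  x = (-5 - (-2)·3.0000 - (-2)·2.0000) / (8) = 0.6250
  y = (10 - (-1)·1.0000 - (-4)·2.0000) / (7) = 2.7143
  z = (-5 - (1)·1.0000 - (-1)·3.0000) / (4) = -0.7500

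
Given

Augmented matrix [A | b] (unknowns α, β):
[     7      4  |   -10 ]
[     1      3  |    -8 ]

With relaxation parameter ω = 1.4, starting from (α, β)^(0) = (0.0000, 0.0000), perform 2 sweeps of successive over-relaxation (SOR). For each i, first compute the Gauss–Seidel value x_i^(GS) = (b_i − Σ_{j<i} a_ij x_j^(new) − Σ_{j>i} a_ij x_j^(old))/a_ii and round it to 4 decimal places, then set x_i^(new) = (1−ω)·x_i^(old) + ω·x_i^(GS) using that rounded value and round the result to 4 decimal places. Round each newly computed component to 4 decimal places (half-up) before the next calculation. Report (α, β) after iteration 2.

(1.0400, -3.0986)

Iteration 1:
  α: GS value = (-10 - (4)·0.0000) / (7) = -1.4286;  α ← (1−ω)·0.0000 + ω·-1.4286 = -2.0000
  β: GS value = (-8 - (1)·-2.0000) / (3) = -2.0000;  β ← (1−ω)·0.0000 + ω·-2.0000 = -2.8000
Iteration 2:
  α: GS value = (-10 - (4)·-2.8000) / (7) = 0.1714;  α ← (1−ω)·-2.0000 + ω·0.1714 = 1.0400
  β: GS value = (-8 - (1)·1.0400) / (3) = -3.0133;  β ← (1−ω)·-2.8000 + ω·-3.0133 = -3.0986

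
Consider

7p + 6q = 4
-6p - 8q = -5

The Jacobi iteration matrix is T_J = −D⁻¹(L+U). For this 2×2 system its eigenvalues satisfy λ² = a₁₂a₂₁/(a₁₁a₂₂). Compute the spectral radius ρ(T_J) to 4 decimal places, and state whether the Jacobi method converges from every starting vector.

0.8018

a₁₂a₂₁/(a₁₁a₂₂) = (6)·(-6) / ((7)·(-8)) = 0.642857
ρ = √|0.642857| = √0.642857 = 0.8018
ρ < 1, so Jacobi converges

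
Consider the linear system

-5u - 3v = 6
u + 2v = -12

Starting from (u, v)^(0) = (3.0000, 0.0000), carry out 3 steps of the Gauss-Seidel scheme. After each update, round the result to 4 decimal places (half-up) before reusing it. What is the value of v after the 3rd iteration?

Iteration 1:
  u = (6 - (-3)·0.0000) / (-5) = -1.2000
  v = (-12 - (1)·-1.2000) / (2) = -5.4000
Iteration 2:
  u = (6 - (-3)·-5.4000) / (-5) = 2.0400
  v = (-12 - (1)·2.0400) / (2) = -7.0200
Iteration 3:
  u = (6 - (-3)·-7.0200) / (-5) = 3.0120
  v = (-12 - (1)·3.0120) / (2) = -7.5060

-7.5060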